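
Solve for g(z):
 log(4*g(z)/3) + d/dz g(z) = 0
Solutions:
 Integral(1/(log(_y) - log(3) + 2*log(2)), (_y, g(z))) = C1 - z


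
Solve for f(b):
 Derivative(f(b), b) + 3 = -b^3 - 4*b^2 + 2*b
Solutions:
 f(b) = C1 - b^4/4 - 4*b^3/3 + b^2 - 3*b


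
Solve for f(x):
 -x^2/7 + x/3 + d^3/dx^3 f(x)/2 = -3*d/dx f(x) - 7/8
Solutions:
 f(x) = C1 + C2*sin(sqrt(6)*x) + C3*cos(sqrt(6)*x) + x^3/63 - x^2/18 - 155*x/504


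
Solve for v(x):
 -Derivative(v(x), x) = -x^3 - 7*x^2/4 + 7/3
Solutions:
 v(x) = C1 + x^4/4 + 7*x^3/12 - 7*x/3


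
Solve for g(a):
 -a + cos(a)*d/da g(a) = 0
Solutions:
 g(a) = C1 + Integral(a/cos(a), a)


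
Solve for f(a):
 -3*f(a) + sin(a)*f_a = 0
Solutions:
 f(a) = C1*(cos(a) - 1)^(3/2)/(cos(a) + 1)^(3/2)


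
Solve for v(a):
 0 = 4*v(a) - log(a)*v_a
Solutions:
 v(a) = C1*exp(4*li(a))


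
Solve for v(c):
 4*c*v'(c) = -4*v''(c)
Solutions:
 v(c) = C1 + C2*erf(sqrt(2)*c/2)


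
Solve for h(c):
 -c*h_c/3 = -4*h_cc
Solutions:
 h(c) = C1 + C2*erfi(sqrt(6)*c/12)


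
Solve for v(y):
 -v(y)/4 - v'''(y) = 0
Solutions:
 v(y) = C3*exp(-2^(1/3)*y/2) + (C1*sin(2^(1/3)*sqrt(3)*y/4) + C2*cos(2^(1/3)*sqrt(3)*y/4))*exp(2^(1/3)*y/4)


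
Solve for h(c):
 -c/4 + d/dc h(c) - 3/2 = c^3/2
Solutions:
 h(c) = C1 + c^4/8 + c^2/8 + 3*c/2


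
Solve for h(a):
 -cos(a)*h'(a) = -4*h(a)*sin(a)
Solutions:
 h(a) = C1/cos(a)^4


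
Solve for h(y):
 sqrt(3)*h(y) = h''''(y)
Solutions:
 h(y) = C1*exp(-3^(1/8)*y) + C2*exp(3^(1/8)*y) + C3*sin(3^(1/8)*y) + C4*cos(3^(1/8)*y)


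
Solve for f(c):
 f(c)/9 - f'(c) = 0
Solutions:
 f(c) = C1*exp(c/9)


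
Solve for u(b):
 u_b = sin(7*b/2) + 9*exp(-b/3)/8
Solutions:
 u(b) = C1 - 2*cos(7*b/2)/7 - 27*exp(-b/3)/8


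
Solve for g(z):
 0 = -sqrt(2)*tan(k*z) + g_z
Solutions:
 g(z) = C1 + sqrt(2)*Piecewise((-log(cos(k*z))/k, Ne(k, 0)), (0, True))


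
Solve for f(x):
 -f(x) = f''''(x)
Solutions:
 f(x) = (C1*sin(sqrt(2)*x/2) + C2*cos(sqrt(2)*x/2))*exp(-sqrt(2)*x/2) + (C3*sin(sqrt(2)*x/2) + C4*cos(sqrt(2)*x/2))*exp(sqrt(2)*x/2)


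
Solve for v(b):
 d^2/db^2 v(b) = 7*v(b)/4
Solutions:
 v(b) = C1*exp(-sqrt(7)*b/2) + C2*exp(sqrt(7)*b/2)


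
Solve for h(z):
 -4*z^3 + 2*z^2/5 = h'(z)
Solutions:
 h(z) = C1 - z^4 + 2*z^3/15


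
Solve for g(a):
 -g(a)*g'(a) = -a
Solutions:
 g(a) = -sqrt(C1 + a^2)
 g(a) = sqrt(C1 + a^2)


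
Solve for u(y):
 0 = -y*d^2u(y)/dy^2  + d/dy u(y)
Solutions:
 u(y) = C1 + C2*y^2


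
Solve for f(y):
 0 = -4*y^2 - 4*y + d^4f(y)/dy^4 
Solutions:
 f(y) = C1 + C2*y + C3*y^2 + C4*y^3 + y^6/90 + y^5/30


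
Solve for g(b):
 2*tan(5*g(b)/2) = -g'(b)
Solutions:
 g(b) = -2*asin(C1*exp(-5*b))/5 + 2*pi/5
 g(b) = 2*asin(C1*exp(-5*b))/5


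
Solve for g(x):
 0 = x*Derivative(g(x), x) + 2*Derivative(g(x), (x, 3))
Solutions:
 g(x) = C1 + Integral(C2*airyai(-2^(2/3)*x/2) + C3*airybi(-2^(2/3)*x/2), x)


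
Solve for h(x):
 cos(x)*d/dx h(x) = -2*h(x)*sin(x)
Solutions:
 h(x) = C1*cos(x)^2


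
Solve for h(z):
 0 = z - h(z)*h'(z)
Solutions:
 h(z) = -sqrt(C1 + z^2)
 h(z) = sqrt(C1 + z^2)


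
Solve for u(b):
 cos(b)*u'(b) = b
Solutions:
 u(b) = C1 + Integral(b/cos(b), b)


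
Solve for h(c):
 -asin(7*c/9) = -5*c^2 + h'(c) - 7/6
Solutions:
 h(c) = C1 + 5*c^3/3 - c*asin(7*c/9) + 7*c/6 - sqrt(81 - 49*c^2)/7


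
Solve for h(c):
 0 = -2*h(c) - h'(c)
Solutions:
 h(c) = C1*exp(-2*c)


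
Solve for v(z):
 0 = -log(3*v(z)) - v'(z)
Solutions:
 Integral(1/(log(_y) + log(3)), (_y, v(z))) = C1 - z


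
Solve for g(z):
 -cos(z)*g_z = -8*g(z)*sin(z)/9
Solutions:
 g(z) = C1/cos(z)^(8/9)


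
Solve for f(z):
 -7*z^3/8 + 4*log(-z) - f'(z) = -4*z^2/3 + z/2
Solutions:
 f(z) = C1 - 7*z^4/32 + 4*z^3/9 - z^2/4 + 4*z*log(-z) - 4*z


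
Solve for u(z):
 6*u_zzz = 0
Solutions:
 u(z) = C1 + C2*z + C3*z^2


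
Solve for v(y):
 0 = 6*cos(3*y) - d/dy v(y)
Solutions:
 v(y) = C1 + 2*sin(3*y)


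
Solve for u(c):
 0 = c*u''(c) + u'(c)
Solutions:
 u(c) = C1 + C2*log(c)


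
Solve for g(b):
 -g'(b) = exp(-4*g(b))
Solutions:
 g(b) = log(-I*(C1 - 4*b)^(1/4))
 g(b) = log(I*(C1 - 4*b)^(1/4))
 g(b) = log(-(C1 - 4*b)^(1/4))
 g(b) = log(C1 - 4*b)/4


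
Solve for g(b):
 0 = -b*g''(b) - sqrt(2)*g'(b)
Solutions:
 g(b) = C1 + C2*b^(1 - sqrt(2))


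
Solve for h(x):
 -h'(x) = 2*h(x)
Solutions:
 h(x) = C1*exp(-2*x)


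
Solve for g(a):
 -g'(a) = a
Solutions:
 g(a) = C1 - a^2/2


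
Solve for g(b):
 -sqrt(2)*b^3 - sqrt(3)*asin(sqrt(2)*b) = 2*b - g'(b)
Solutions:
 g(b) = C1 + sqrt(2)*b^4/4 + b^2 + sqrt(3)*(b*asin(sqrt(2)*b) + sqrt(2)*sqrt(1 - 2*b^2)/2)


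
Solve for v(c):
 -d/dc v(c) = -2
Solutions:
 v(c) = C1 + 2*c


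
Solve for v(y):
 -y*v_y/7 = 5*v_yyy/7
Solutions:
 v(y) = C1 + Integral(C2*airyai(-5^(2/3)*y/5) + C3*airybi(-5^(2/3)*y/5), y)


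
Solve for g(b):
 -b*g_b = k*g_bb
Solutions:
 g(b) = C1 + C2*sqrt(k)*erf(sqrt(2)*b*sqrt(1/k)/2)


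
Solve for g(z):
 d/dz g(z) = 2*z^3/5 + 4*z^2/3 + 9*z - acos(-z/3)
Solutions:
 g(z) = C1 + z^4/10 + 4*z^3/9 + 9*z^2/2 - z*acos(-z/3) - sqrt(9 - z^2)


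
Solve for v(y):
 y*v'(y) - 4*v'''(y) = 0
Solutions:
 v(y) = C1 + Integral(C2*airyai(2^(1/3)*y/2) + C3*airybi(2^(1/3)*y/2), y)


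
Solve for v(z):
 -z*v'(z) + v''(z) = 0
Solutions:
 v(z) = C1 + C2*erfi(sqrt(2)*z/2)


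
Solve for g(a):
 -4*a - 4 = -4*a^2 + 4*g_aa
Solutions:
 g(a) = C1 + C2*a + a^4/12 - a^3/6 - a^2/2


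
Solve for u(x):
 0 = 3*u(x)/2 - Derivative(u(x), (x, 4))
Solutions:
 u(x) = C1*exp(-2^(3/4)*3^(1/4)*x/2) + C2*exp(2^(3/4)*3^(1/4)*x/2) + C3*sin(2^(3/4)*3^(1/4)*x/2) + C4*cos(2^(3/4)*3^(1/4)*x/2)


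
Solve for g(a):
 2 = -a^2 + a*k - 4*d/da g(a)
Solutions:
 g(a) = C1 - a^3/12 + a^2*k/8 - a/2


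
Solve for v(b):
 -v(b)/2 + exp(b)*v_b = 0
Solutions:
 v(b) = C1*exp(-exp(-b)/2)


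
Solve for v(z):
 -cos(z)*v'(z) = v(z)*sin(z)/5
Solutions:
 v(z) = C1*cos(z)^(1/5)


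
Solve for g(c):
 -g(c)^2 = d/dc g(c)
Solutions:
 g(c) = 1/(C1 + c)


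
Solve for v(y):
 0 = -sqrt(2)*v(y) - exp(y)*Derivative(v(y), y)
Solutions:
 v(y) = C1*exp(sqrt(2)*exp(-y))


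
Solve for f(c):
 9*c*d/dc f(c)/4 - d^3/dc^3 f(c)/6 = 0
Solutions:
 f(c) = C1 + Integral(C2*airyai(3*2^(2/3)*c/2) + C3*airybi(3*2^(2/3)*c/2), c)


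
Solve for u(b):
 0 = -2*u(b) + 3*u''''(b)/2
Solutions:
 u(b) = C1*exp(-sqrt(2)*3^(3/4)*b/3) + C2*exp(sqrt(2)*3^(3/4)*b/3) + C3*sin(sqrt(2)*3^(3/4)*b/3) + C4*cos(sqrt(2)*3^(3/4)*b/3)


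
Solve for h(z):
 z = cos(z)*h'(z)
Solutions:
 h(z) = C1 + Integral(z/cos(z), z)


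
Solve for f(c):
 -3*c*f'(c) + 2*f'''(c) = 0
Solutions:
 f(c) = C1 + Integral(C2*airyai(2^(2/3)*3^(1/3)*c/2) + C3*airybi(2^(2/3)*3^(1/3)*c/2), c)


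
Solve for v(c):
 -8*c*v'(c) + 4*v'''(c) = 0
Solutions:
 v(c) = C1 + Integral(C2*airyai(2^(1/3)*c) + C3*airybi(2^(1/3)*c), c)


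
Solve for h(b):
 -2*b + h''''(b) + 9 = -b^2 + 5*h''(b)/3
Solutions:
 h(b) = C1 + C2*b + C3*exp(-sqrt(15)*b/3) + C4*exp(sqrt(15)*b/3) + b^4/20 - b^3/5 + 153*b^2/50


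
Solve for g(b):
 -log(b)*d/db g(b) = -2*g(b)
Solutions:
 g(b) = C1*exp(2*li(b))


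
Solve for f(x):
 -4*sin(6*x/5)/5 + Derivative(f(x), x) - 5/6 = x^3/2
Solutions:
 f(x) = C1 + x^4/8 + 5*x/6 - 2*cos(6*x/5)/3


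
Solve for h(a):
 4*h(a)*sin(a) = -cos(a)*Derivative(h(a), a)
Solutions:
 h(a) = C1*cos(a)^4


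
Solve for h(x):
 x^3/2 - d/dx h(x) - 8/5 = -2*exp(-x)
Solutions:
 h(x) = C1 + x^4/8 - 8*x/5 - 2*exp(-x)


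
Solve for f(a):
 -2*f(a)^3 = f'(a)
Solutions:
 f(a) = -sqrt(2)*sqrt(-1/(C1 - 2*a))/2
 f(a) = sqrt(2)*sqrt(-1/(C1 - 2*a))/2


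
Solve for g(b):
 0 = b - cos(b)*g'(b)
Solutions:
 g(b) = C1 + Integral(b/cos(b), b)


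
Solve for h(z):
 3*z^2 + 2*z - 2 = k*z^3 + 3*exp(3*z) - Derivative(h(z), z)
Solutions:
 h(z) = C1 + k*z^4/4 - z^3 - z^2 + 2*z + exp(3*z)


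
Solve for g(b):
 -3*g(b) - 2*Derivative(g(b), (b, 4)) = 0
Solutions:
 g(b) = (C1*sin(6^(1/4)*b/2) + C2*cos(6^(1/4)*b/2))*exp(-6^(1/4)*b/2) + (C3*sin(6^(1/4)*b/2) + C4*cos(6^(1/4)*b/2))*exp(6^(1/4)*b/2)


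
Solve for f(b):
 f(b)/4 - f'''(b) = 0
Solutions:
 f(b) = C3*exp(2^(1/3)*b/2) + (C1*sin(2^(1/3)*sqrt(3)*b/4) + C2*cos(2^(1/3)*sqrt(3)*b/4))*exp(-2^(1/3)*b/4)


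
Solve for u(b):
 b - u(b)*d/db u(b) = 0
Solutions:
 u(b) = -sqrt(C1 + b^2)
 u(b) = sqrt(C1 + b^2)


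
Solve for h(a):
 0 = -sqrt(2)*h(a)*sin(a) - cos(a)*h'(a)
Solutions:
 h(a) = C1*cos(a)^(sqrt(2))


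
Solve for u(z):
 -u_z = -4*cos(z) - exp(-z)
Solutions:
 u(z) = C1 + 4*sin(z) - exp(-z)


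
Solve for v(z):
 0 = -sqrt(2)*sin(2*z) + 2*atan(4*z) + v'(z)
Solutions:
 v(z) = C1 - 2*z*atan(4*z) + log(16*z^2 + 1)/4 - sqrt(2)*cos(2*z)/2


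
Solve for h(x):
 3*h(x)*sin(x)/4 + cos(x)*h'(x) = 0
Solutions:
 h(x) = C1*cos(x)^(3/4)


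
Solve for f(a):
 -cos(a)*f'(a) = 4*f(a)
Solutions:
 f(a) = C1*(sin(a)^2 - 2*sin(a) + 1)/(sin(a)^2 + 2*sin(a) + 1)


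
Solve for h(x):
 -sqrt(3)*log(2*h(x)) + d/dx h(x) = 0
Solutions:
 -sqrt(3)*Integral(1/(log(_y) + log(2)), (_y, h(x)))/3 = C1 - x


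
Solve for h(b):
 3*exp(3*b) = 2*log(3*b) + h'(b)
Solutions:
 h(b) = C1 - 2*b*log(b) + 2*b*(1 - log(3)) + exp(3*b)


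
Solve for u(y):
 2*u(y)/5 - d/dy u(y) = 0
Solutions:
 u(y) = C1*exp(2*y/5)


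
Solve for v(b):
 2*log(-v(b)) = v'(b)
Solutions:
 -li(-v(b)) = C1 + 2*b


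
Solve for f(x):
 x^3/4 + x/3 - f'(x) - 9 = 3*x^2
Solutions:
 f(x) = C1 + x^4/16 - x^3 + x^2/6 - 9*x


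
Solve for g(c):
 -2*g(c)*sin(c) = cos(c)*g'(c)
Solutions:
 g(c) = C1*cos(c)^2


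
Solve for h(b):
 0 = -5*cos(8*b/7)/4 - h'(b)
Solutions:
 h(b) = C1 - 35*sin(8*b/7)/32


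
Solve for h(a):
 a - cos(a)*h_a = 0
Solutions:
 h(a) = C1 + Integral(a/cos(a), a)


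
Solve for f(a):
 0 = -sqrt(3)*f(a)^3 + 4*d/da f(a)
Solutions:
 f(a) = -sqrt(2)*sqrt(-1/(C1 + sqrt(3)*a))
 f(a) = sqrt(2)*sqrt(-1/(C1 + sqrt(3)*a))


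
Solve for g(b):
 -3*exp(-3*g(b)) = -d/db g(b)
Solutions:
 g(b) = log(C1 + 9*b)/3
 g(b) = log((-3^(1/3) - 3^(5/6)*I)*(C1 + 3*b)^(1/3)/2)
 g(b) = log((-3^(1/3) + 3^(5/6)*I)*(C1 + 3*b)^(1/3)/2)


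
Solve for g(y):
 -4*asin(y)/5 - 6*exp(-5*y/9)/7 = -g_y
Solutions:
 g(y) = C1 + 4*y*asin(y)/5 + 4*sqrt(1 - y^2)/5 - 54*exp(-5*y/9)/35


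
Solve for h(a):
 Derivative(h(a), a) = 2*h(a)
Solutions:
 h(a) = C1*exp(2*a)


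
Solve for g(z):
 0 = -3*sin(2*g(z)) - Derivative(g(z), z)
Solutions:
 g(z) = pi - acos((-C1 - exp(12*z))/(C1 - exp(12*z)))/2
 g(z) = acos((-C1 - exp(12*z))/(C1 - exp(12*z)))/2


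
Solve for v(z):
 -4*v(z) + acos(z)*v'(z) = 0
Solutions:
 v(z) = C1*exp(4*Integral(1/acos(z), z))


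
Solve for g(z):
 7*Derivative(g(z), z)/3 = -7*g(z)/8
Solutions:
 g(z) = C1*exp(-3*z/8)


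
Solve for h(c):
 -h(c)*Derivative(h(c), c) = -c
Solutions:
 h(c) = -sqrt(C1 + c^2)
 h(c) = sqrt(C1 + c^2)


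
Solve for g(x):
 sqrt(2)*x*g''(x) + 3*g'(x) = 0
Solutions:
 g(x) = C1 + C2*x^(1 - 3*sqrt(2)/2)


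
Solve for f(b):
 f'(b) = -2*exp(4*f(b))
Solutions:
 f(b) = log(-I*(1/(C1 + 8*b))^(1/4))
 f(b) = log(I*(1/(C1 + 8*b))^(1/4))
 f(b) = log(-(1/(C1 + 8*b))^(1/4))
 f(b) = log(1/(C1 + 8*b))/4


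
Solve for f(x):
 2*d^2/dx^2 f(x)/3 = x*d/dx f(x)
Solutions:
 f(x) = C1 + C2*erfi(sqrt(3)*x/2)


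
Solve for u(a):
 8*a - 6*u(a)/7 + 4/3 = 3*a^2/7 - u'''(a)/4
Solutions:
 u(a) = C3*exp(2*3^(1/3)*7^(2/3)*a/7) - a^2/2 + 28*a/3 + (C1*sin(3^(5/6)*7^(2/3)*a/7) + C2*cos(3^(5/6)*7^(2/3)*a/7))*exp(-3^(1/3)*7^(2/3)*a/7) + 14/9


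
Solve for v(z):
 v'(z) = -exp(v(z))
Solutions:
 v(z) = log(1/(C1 + z))


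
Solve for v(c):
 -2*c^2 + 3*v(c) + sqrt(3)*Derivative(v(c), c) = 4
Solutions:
 v(c) = C1*exp(-sqrt(3)*c) + 2*c^2/3 - 4*sqrt(3)*c/9 + 16/9


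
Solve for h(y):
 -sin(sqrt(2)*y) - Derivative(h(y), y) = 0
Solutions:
 h(y) = C1 + sqrt(2)*cos(sqrt(2)*y)/2


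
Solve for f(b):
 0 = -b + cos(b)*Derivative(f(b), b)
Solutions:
 f(b) = C1 + Integral(b/cos(b), b)


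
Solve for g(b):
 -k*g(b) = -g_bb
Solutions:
 g(b) = C1*exp(-b*sqrt(k)) + C2*exp(b*sqrt(k))


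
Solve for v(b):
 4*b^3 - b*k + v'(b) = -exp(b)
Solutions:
 v(b) = C1 - b^4 + b^2*k/2 - exp(b)


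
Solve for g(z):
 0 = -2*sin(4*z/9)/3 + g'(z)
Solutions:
 g(z) = C1 - 3*cos(4*z/9)/2


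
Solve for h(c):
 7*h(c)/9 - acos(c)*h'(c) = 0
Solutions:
 h(c) = C1*exp(7*Integral(1/acos(c), c)/9)


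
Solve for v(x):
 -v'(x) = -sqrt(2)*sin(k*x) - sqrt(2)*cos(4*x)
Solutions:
 v(x) = C1 + sqrt(2)*sin(4*x)/4 - sqrt(2)*cos(k*x)/k


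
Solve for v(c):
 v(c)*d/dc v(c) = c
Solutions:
 v(c) = -sqrt(C1 + c^2)
 v(c) = sqrt(C1 + c^2)


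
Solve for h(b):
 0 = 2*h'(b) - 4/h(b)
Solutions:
 h(b) = -sqrt(C1 + 4*b)
 h(b) = sqrt(C1 + 4*b)


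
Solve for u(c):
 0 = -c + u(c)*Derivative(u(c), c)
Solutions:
 u(c) = -sqrt(C1 + c^2)
 u(c) = sqrt(C1 + c^2)


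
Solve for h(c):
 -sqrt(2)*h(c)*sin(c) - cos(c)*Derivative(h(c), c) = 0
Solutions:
 h(c) = C1*cos(c)^(sqrt(2))


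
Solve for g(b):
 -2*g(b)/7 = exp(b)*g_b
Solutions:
 g(b) = C1*exp(2*exp(-b)/7)


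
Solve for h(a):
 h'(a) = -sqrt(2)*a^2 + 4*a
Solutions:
 h(a) = C1 - sqrt(2)*a^3/3 + 2*a^2


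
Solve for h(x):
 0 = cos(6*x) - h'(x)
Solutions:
 h(x) = C1 + sin(6*x)/6


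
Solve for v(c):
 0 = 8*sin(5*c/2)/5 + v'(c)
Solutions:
 v(c) = C1 + 16*cos(5*c/2)/25


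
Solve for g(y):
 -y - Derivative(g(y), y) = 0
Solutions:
 g(y) = C1 - y^2/2


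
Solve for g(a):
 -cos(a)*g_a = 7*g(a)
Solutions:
 g(a) = C1*sqrt(sin(a) - 1)*(sin(a)^3 - 3*sin(a)^2 + 3*sin(a) - 1)/(sqrt(sin(a) + 1)*(sin(a)^3 + 3*sin(a)^2 + 3*sin(a) + 1))


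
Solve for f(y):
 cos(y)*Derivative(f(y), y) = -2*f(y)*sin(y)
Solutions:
 f(y) = C1*cos(y)^2


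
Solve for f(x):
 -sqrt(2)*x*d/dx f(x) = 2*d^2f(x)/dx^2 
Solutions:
 f(x) = C1 + C2*erf(2^(1/4)*x/2)


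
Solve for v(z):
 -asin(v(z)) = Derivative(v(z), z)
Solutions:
 Integral(1/asin(_y), (_y, v(z))) = C1 - z


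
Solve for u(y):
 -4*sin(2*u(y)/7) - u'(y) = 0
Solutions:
 4*y + 7*log(cos(2*u(y)/7) - 1)/4 - 7*log(cos(2*u(y)/7) + 1)/4 = C1


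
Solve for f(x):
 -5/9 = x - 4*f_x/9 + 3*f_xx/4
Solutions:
 f(x) = C1 + C2*exp(16*x/27) + 9*x^2/8 + 323*x/64


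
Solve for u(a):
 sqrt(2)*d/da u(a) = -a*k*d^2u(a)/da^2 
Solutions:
 u(a) = C1 + a^(((re(k) - sqrt(2))*re(k) + im(k)^2)/(re(k)^2 + im(k)^2))*(C2*sin(sqrt(2)*log(a)*Abs(im(k))/(re(k)^2 + im(k)^2)) + C3*cos(sqrt(2)*log(a)*im(k)/(re(k)^2 + im(k)^2)))


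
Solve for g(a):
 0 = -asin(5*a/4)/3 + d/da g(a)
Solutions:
 g(a) = C1 + a*asin(5*a/4)/3 + sqrt(16 - 25*a^2)/15


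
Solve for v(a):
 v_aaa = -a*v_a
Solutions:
 v(a) = C1 + Integral(C2*airyai(-a) + C3*airybi(-a), a)


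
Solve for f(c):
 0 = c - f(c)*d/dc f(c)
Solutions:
 f(c) = -sqrt(C1 + c^2)
 f(c) = sqrt(C1 + c^2)


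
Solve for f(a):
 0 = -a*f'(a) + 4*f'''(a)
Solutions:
 f(a) = C1 + Integral(C2*airyai(2^(1/3)*a/2) + C3*airybi(2^(1/3)*a/2), a)


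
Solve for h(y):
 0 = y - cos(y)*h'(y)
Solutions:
 h(y) = C1 + Integral(y/cos(y), y)


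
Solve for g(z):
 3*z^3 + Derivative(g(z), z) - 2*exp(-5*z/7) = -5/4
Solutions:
 g(z) = C1 - 3*z^4/4 - 5*z/4 - 14*exp(-5*z/7)/5


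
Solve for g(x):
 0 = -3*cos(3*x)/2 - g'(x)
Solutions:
 g(x) = C1 - sin(3*x)/2


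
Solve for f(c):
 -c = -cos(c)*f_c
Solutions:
 f(c) = C1 + Integral(c/cos(c), c)


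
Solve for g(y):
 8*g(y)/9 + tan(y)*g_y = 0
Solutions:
 g(y) = C1/sin(y)^(8/9)


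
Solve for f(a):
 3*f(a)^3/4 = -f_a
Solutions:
 f(a) = -sqrt(2)*sqrt(-1/(C1 - 3*a))
 f(a) = sqrt(2)*sqrt(-1/(C1 - 3*a))


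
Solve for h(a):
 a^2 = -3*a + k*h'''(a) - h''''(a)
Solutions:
 h(a) = C1 + C2*a + C3*a^2 + C4*exp(a*k) + a^5/(60*k) + a^4*(3 + 2/k)/(24*k) + a^3*(3 + 2/k)/(6*k^2)


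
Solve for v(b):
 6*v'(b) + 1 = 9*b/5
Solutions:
 v(b) = C1 + 3*b^2/20 - b/6


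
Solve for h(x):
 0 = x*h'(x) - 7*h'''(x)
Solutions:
 h(x) = C1 + Integral(C2*airyai(7^(2/3)*x/7) + C3*airybi(7^(2/3)*x/7), x)


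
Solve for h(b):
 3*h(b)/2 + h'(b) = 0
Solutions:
 h(b) = C1*exp(-3*b/2)


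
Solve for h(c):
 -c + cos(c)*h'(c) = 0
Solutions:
 h(c) = C1 + Integral(c/cos(c), c)


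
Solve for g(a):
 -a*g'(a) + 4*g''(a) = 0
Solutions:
 g(a) = C1 + C2*erfi(sqrt(2)*a/4)


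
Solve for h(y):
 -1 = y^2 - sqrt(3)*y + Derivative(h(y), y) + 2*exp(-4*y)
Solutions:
 h(y) = C1 - y^3/3 + sqrt(3)*y^2/2 - y + exp(-4*y)/2


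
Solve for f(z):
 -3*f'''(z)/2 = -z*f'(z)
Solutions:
 f(z) = C1 + Integral(C2*airyai(2^(1/3)*3^(2/3)*z/3) + C3*airybi(2^(1/3)*3^(2/3)*z/3), z)


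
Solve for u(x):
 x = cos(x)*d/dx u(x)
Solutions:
 u(x) = C1 + Integral(x/cos(x), x)


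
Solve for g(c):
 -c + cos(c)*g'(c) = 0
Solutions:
 g(c) = C1 + Integral(c/cos(c), c)


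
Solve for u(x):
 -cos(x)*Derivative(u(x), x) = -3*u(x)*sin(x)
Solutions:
 u(x) = C1/cos(x)^3


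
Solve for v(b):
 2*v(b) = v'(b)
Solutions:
 v(b) = C1*exp(2*b)


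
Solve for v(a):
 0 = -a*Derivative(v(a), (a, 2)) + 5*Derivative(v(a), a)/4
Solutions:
 v(a) = C1 + C2*a^(9/4)


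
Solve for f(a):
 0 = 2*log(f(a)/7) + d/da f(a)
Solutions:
 -Integral(1/(-log(_y) + log(7)), (_y, f(a)))/2 = C1 - a


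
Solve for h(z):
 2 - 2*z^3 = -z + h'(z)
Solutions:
 h(z) = C1 - z^4/2 + z^2/2 + 2*z


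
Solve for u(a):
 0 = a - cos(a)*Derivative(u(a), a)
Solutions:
 u(a) = C1 + Integral(a/cos(a), a)


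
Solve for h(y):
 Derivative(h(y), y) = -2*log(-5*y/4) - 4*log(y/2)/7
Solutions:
 h(y) = C1 - 18*y*log(y)/7 + y*(-2*log(5) + 18/7 + 32*log(2)/7 - 2*I*pi)


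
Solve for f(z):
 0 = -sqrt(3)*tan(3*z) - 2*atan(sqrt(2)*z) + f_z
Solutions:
 f(z) = C1 + 2*z*atan(sqrt(2)*z) - sqrt(2)*log(2*z^2 + 1)/2 - sqrt(3)*log(cos(3*z))/3


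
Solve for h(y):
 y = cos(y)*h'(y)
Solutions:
 h(y) = C1 + Integral(y/cos(y), y)


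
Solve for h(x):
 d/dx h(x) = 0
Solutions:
 h(x) = C1


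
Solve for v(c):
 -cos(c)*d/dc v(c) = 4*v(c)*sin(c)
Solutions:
 v(c) = C1*cos(c)^4


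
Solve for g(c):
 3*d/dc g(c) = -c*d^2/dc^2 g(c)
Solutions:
 g(c) = C1 + C2/c^2


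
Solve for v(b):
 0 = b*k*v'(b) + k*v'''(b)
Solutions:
 v(b) = C1 + Integral(C2*airyai(-b) + C3*airybi(-b), b)


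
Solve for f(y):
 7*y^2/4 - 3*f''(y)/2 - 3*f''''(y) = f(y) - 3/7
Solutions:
 f(y) = 7*y^2/4 + (C1*sin(3^(3/4)*y*cos(atan(sqrt(39)/3)/2)/3) + C2*cos(3^(3/4)*y*cos(atan(sqrt(39)/3)/2)/3))*exp(-3^(3/4)*y*sin(atan(sqrt(39)/3)/2)/3) + (C3*sin(3^(3/4)*y*cos(atan(sqrt(39)/3)/2)/3) + C4*cos(3^(3/4)*y*cos(atan(sqrt(39)/3)/2)/3))*exp(3^(3/4)*y*sin(atan(sqrt(39)/3)/2)/3) - 135/28


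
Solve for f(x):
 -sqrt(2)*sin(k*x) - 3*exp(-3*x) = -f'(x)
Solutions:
 f(x) = C1 - exp(-3*x) - sqrt(2)*cos(k*x)/k


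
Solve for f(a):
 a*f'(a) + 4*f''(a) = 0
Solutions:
 f(a) = C1 + C2*erf(sqrt(2)*a/4)


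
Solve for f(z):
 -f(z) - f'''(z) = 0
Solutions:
 f(z) = C3*exp(-z) + (C1*sin(sqrt(3)*z/2) + C2*cos(sqrt(3)*z/2))*exp(z/2)


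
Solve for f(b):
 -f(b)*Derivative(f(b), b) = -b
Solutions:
 f(b) = -sqrt(C1 + b^2)
 f(b) = sqrt(C1 + b^2)


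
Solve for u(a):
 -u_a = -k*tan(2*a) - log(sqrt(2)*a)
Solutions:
 u(a) = C1 + a*log(a) - a + a*log(2)/2 - k*log(cos(2*a))/2


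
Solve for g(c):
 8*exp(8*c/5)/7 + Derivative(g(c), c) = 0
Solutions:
 g(c) = C1 - 5*exp(8*c/5)/7


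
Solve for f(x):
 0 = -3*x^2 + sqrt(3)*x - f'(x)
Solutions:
 f(x) = C1 - x^3 + sqrt(3)*x^2/2


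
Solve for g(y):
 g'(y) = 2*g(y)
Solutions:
 g(y) = C1*exp(2*y)


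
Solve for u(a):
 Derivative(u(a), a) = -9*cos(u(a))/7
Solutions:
 9*a/7 - log(sin(u(a)) - 1)/2 + log(sin(u(a)) + 1)/2 = C1


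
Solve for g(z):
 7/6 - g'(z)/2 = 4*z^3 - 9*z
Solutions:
 g(z) = C1 - 2*z^4 + 9*z^2 + 7*z/3


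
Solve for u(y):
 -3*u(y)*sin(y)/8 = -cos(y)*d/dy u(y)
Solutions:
 u(y) = C1/cos(y)^(3/8)


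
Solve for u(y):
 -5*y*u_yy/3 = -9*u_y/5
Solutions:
 u(y) = C1 + C2*y^(52/25)


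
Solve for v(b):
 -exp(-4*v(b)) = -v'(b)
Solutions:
 v(b) = log(-I*(C1 + 4*b)^(1/4))
 v(b) = log(I*(C1 + 4*b)^(1/4))
 v(b) = log(-(C1 + 4*b)^(1/4))
 v(b) = log(C1 + 4*b)/4


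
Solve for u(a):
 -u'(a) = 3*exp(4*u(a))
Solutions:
 u(a) = log(-I*(1/(C1 + 12*a))^(1/4))
 u(a) = log(I*(1/(C1 + 12*a))^(1/4))
 u(a) = log(-(1/(C1 + 12*a))^(1/4))
 u(a) = log(1/(C1 + 12*a))/4


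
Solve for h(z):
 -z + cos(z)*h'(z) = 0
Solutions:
 h(z) = C1 + Integral(z/cos(z), z)


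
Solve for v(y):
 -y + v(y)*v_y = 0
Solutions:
 v(y) = -sqrt(C1 + y^2)
 v(y) = sqrt(C1 + y^2)


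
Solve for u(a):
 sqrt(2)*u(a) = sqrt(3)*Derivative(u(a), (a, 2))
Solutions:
 u(a) = C1*exp(-2^(1/4)*3^(3/4)*a/3) + C2*exp(2^(1/4)*3^(3/4)*a/3)


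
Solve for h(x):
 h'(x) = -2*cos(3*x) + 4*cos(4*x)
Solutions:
 h(x) = C1 - 2*sin(3*x)/3 + sin(4*x)


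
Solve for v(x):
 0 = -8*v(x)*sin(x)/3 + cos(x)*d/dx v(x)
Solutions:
 v(x) = C1/cos(x)^(8/3)


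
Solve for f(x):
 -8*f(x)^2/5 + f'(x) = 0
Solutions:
 f(x) = -5/(C1 + 8*x)


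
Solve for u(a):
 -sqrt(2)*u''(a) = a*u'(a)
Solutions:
 u(a) = C1 + C2*erf(2^(1/4)*a/2)


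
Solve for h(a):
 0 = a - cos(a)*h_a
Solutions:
 h(a) = C1 + Integral(a/cos(a), a)


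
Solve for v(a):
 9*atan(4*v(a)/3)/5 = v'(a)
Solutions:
 Integral(1/atan(4*_y/3), (_y, v(a))) = C1 + 9*a/5


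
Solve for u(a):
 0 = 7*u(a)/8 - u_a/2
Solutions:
 u(a) = C1*exp(7*a/4)


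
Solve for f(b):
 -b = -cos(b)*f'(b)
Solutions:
 f(b) = C1 + Integral(b/cos(b), b)


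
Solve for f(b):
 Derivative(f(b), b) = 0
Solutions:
 f(b) = C1


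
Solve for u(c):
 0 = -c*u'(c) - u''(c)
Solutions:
 u(c) = C1 + C2*erf(sqrt(2)*c/2)


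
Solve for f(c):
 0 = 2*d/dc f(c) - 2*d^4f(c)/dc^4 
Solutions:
 f(c) = C1 + C4*exp(c) + (C2*sin(sqrt(3)*c/2) + C3*cos(sqrt(3)*c/2))*exp(-c/2)


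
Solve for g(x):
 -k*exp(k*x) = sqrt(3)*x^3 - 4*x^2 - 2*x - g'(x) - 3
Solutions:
 g(x) = C1 + sqrt(3)*x^4/4 - 4*x^3/3 - x^2 - 3*x + exp(k*x)


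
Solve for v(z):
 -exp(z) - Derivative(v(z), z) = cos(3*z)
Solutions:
 v(z) = C1 - exp(z) - sin(3*z)/3


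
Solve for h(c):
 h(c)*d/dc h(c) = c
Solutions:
 h(c) = -sqrt(C1 + c^2)
 h(c) = sqrt(C1 + c^2)


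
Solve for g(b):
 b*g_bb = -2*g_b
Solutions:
 g(b) = C1 + C2/b


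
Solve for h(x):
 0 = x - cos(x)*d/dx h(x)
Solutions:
 h(x) = C1 + Integral(x/cos(x), x)


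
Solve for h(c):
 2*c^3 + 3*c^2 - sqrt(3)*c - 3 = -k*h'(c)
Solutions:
 h(c) = C1 - c^4/(2*k) - c^3/k + sqrt(3)*c^2/(2*k) + 3*c/k


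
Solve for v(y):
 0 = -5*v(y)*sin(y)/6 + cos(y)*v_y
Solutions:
 v(y) = C1/cos(y)^(5/6)


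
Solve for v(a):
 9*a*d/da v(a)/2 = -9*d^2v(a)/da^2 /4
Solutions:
 v(a) = C1 + C2*erf(a)


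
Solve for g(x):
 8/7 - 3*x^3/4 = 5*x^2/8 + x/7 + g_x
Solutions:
 g(x) = C1 - 3*x^4/16 - 5*x^3/24 - x^2/14 + 8*x/7


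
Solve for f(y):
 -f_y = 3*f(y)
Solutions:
 f(y) = C1*exp(-3*y)


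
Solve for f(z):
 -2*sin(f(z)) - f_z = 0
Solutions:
 f(z) = -acos((-C1 - exp(4*z))/(C1 - exp(4*z))) + 2*pi
 f(z) = acos((-C1 - exp(4*z))/(C1 - exp(4*z)))


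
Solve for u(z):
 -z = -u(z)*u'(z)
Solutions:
 u(z) = -sqrt(C1 + z^2)
 u(z) = sqrt(C1 + z^2)


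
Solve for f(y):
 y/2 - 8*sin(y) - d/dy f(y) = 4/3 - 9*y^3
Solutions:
 f(y) = C1 + 9*y^4/4 + y^2/4 - 4*y/3 + 8*cos(y)


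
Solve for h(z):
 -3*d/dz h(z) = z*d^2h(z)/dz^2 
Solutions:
 h(z) = C1 + C2/z^2


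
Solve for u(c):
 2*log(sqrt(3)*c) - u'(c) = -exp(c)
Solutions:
 u(c) = C1 + 2*c*log(c) + c*(-2 + log(3)) + exp(c)


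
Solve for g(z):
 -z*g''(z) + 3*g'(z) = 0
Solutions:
 g(z) = C1 + C2*z^4


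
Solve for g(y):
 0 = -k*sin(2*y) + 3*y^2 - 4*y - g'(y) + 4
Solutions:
 g(y) = C1 + k*cos(2*y)/2 + y^3 - 2*y^2 + 4*y


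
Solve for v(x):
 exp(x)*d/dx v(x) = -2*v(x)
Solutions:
 v(x) = C1*exp(2*exp(-x))


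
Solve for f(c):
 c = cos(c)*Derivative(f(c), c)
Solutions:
 f(c) = C1 + Integral(c/cos(c), c)


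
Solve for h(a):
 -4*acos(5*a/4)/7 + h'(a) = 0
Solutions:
 h(a) = C1 + 4*a*acos(5*a/4)/7 - 4*sqrt(16 - 25*a^2)/35


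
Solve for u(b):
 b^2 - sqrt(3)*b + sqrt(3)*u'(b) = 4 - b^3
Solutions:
 u(b) = C1 - sqrt(3)*b^4/12 - sqrt(3)*b^3/9 + b^2/2 + 4*sqrt(3)*b/3


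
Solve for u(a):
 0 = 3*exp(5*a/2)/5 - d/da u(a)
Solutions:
 u(a) = C1 + 6*exp(5*a/2)/25


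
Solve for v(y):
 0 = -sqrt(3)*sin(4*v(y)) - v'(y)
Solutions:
 v(y) = -acos((-C1 - exp(8*sqrt(3)*y))/(C1 - exp(8*sqrt(3)*y)))/4 + pi/2
 v(y) = acos((-C1 - exp(8*sqrt(3)*y))/(C1 - exp(8*sqrt(3)*y)))/4


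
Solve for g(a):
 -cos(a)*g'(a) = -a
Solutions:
 g(a) = C1 + Integral(a/cos(a), a)


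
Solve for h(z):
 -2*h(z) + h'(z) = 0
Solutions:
 h(z) = C1*exp(2*z)


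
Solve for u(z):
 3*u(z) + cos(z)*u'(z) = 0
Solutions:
 u(z) = C1*(sin(z) - 1)^(3/2)/(sin(z) + 1)^(3/2)


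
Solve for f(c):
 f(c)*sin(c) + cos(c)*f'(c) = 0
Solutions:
 f(c) = C1*cos(c)


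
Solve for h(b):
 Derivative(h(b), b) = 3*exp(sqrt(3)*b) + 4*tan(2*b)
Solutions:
 h(b) = C1 + sqrt(3)*exp(sqrt(3)*b) - 2*log(cos(2*b))


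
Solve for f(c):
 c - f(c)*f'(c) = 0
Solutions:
 f(c) = -sqrt(C1 + c^2)
 f(c) = sqrt(C1 + c^2)


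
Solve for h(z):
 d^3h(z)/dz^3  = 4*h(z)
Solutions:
 h(z) = C3*exp(2^(2/3)*z) + (C1*sin(2^(2/3)*sqrt(3)*z/2) + C2*cos(2^(2/3)*sqrt(3)*z/2))*exp(-2^(2/3)*z/2)


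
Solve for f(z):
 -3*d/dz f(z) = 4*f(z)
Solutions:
 f(z) = C1*exp(-4*z/3)


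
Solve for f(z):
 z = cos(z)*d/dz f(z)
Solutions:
 f(z) = C1 + Integral(z/cos(z), z)


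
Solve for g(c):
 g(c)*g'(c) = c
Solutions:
 g(c) = -sqrt(C1 + c^2)
 g(c) = sqrt(C1 + c^2)


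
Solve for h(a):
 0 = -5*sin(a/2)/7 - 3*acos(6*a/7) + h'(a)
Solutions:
 h(a) = C1 + 3*a*acos(6*a/7) - sqrt(49 - 36*a^2)/2 - 10*cos(a/2)/7


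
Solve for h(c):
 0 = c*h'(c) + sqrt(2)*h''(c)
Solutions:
 h(c) = C1 + C2*erf(2^(1/4)*c/2)


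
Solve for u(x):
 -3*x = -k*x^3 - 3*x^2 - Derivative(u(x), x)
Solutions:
 u(x) = C1 - k*x^4/4 - x^3 + 3*x^2/2


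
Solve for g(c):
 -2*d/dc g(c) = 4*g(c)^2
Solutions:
 g(c) = 1/(C1 + 2*c)


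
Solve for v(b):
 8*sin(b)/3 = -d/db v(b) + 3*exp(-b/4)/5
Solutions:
 v(b) = C1 + 8*cos(b)/3 - 12*exp(-b/4)/5


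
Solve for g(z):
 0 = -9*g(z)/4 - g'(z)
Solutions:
 g(z) = C1*exp(-9*z/4)


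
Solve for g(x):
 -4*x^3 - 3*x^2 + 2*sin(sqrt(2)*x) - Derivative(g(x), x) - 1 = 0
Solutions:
 g(x) = C1 - x^4 - x^3 - x - sqrt(2)*cos(sqrt(2)*x)


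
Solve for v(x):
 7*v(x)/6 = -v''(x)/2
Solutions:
 v(x) = C1*sin(sqrt(21)*x/3) + C2*cos(sqrt(21)*x/3)


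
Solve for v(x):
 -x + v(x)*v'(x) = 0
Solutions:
 v(x) = -sqrt(C1 + x^2)
 v(x) = sqrt(C1 + x^2)


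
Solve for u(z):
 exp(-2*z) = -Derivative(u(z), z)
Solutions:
 u(z) = C1 + exp(-2*z)/2


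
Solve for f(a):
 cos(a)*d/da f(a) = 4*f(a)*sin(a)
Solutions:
 f(a) = C1/cos(a)^4


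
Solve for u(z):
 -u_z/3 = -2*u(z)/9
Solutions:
 u(z) = C1*exp(2*z/3)


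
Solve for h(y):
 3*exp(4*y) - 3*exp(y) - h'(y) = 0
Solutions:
 h(y) = C1 + 3*exp(4*y)/4 - 3*exp(y)


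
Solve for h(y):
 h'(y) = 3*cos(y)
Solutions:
 h(y) = C1 + 3*sin(y)


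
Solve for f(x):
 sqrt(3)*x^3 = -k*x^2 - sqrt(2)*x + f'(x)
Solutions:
 f(x) = C1 + k*x^3/3 + sqrt(3)*x^4/4 + sqrt(2)*x^2/2


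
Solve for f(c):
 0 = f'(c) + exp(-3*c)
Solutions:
 f(c) = C1 + exp(-3*c)/3


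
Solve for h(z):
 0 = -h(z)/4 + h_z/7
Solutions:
 h(z) = C1*exp(7*z/4)


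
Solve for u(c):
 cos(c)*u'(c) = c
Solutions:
 u(c) = C1 + Integral(c/cos(c), c)


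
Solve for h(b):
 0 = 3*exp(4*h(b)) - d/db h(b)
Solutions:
 h(b) = log(-(-1/(C1 + 12*b))^(1/4))
 h(b) = log(-1/(C1 + 12*b))/4
 h(b) = log(-I*(-1/(C1 + 12*b))^(1/4))
 h(b) = log(I*(-1/(C1 + 12*b))^(1/4))


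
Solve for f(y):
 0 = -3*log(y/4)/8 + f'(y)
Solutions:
 f(y) = C1 + 3*y*log(y)/8 - 3*y*log(2)/4 - 3*y/8


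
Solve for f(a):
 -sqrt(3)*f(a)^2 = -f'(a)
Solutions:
 f(a) = -1/(C1 + sqrt(3)*a)


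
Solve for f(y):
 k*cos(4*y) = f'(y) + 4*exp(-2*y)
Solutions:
 f(y) = C1 + k*sin(4*y)/4 + 2*exp(-2*y)


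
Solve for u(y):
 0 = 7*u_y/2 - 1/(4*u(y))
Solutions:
 u(y) = -sqrt(C1 + 7*y)/7
 u(y) = sqrt(C1 + 7*y)/7


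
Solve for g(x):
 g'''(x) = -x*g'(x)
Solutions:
 g(x) = C1 + Integral(C2*airyai(-x) + C3*airybi(-x), x)


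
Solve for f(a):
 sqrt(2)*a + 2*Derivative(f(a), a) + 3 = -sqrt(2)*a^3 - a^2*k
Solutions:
 f(a) = C1 - sqrt(2)*a^4/8 - a^3*k/6 - sqrt(2)*a^2/4 - 3*a/2


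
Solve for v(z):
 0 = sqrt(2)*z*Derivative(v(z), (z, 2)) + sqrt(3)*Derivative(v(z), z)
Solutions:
 v(z) = C1 + C2*z^(1 - sqrt(6)/2)


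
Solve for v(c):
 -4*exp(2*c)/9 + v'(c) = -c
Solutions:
 v(c) = C1 - c^2/2 + 2*exp(2*c)/9


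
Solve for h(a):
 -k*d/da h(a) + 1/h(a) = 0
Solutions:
 h(a) = -sqrt(C1 + 2*a/k)
 h(a) = sqrt(C1 + 2*a/k)


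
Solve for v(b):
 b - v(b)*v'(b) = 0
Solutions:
 v(b) = -sqrt(C1 + b^2)
 v(b) = sqrt(C1 + b^2)


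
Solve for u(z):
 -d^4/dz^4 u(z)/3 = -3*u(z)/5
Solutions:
 u(z) = C1*exp(-sqrt(3)*5^(3/4)*z/5) + C2*exp(sqrt(3)*5^(3/4)*z/5) + C3*sin(sqrt(3)*5^(3/4)*z/5) + C4*cos(sqrt(3)*5^(3/4)*z/5)


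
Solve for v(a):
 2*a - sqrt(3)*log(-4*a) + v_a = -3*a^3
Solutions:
 v(a) = C1 - 3*a^4/4 - a^2 + sqrt(3)*a*log(-a) + sqrt(3)*a*(-1 + 2*log(2))


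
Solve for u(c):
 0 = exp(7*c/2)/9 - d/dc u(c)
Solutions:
 u(c) = C1 + 2*exp(7*c/2)/63


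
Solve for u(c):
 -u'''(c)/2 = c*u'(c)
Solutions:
 u(c) = C1 + Integral(C2*airyai(-2^(1/3)*c) + C3*airybi(-2^(1/3)*c), c)


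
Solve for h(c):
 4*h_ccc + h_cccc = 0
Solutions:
 h(c) = C1 + C2*c + C3*c^2 + C4*exp(-4*c)


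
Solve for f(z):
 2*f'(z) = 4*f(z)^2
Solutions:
 f(z) = -1/(C1 + 2*z)


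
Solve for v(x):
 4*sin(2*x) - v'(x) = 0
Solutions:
 v(x) = C1 - 2*cos(2*x)


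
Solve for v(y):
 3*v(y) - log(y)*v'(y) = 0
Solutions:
 v(y) = C1*exp(3*li(y))


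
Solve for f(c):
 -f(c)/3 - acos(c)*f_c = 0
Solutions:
 f(c) = C1*exp(-Integral(1/acos(c), c)/3)


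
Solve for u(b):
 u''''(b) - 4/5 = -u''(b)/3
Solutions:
 u(b) = C1 + C2*b + C3*sin(sqrt(3)*b/3) + C4*cos(sqrt(3)*b/3) + 6*b^2/5


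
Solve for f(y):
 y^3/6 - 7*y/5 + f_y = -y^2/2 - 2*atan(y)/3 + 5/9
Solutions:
 f(y) = C1 - y^4/24 - y^3/6 + 7*y^2/10 - 2*y*atan(y)/3 + 5*y/9 + log(y^2 + 1)/3


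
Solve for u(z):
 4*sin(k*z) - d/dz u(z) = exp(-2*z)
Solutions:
 u(z) = C1 + exp(-2*z)/2 - 4*cos(k*z)/k


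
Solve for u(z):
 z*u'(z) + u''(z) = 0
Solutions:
 u(z) = C1 + C2*erf(sqrt(2)*z/2)


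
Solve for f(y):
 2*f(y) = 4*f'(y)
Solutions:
 f(y) = C1*exp(y/2)


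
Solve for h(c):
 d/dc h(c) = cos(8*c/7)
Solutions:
 h(c) = C1 + 7*sin(8*c/7)/8


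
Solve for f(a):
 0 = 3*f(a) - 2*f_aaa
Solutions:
 f(a) = C3*exp(2^(2/3)*3^(1/3)*a/2) + (C1*sin(2^(2/3)*3^(5/6)*a/4) + C2*cos(2^(2/3)*3^(5/6)*a/4))*exp(-2^(2/3)*3^(1/3)*a/4)


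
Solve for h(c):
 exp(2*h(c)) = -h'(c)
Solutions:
 h(c) = log(-sqrt(-1/(C1 - c))) - log(2)/2
 h(c) = log(-1/(C1 - c))/2 - log(2)/2


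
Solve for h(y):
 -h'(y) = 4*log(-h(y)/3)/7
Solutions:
 7*Integral(1/(log(-_y) - log(3)), (_y, h(y)))/4 = C1 - y


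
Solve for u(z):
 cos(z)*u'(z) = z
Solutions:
 u(z) = C1 + Integral(z/cos(z), z)


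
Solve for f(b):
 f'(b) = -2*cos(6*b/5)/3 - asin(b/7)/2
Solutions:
 f(b) = C1 - b*asin(b/7)/2 - sqrt(49 - b^2)/2 - 5*sin(6*b/5)/9


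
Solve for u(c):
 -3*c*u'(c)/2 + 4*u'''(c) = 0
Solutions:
 u(c) = C1 + Integral(C2*airyai(3^(1/3)*c/2) + C3*airybi(3^(1/3)*c/2), c)


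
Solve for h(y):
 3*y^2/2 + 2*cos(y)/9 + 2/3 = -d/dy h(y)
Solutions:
 h(y) = C1 - y^3/2 - 2*y/3 - 2*sin(y)/9


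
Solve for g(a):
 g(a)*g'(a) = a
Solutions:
 g(a) = -sqrt(C1 + a^2)
 g(a) = sqrt(C1 + a^2)


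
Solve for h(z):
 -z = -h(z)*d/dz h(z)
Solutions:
 h(z) = -sqrt(C1 + z^2)
 h(z) = sqrt(C1 + z^2)


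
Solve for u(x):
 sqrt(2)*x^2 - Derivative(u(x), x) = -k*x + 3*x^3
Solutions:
 u(x) = C1 + k*x^2/2 - 3*x^4/4 + sqrt(2)*x^3/3


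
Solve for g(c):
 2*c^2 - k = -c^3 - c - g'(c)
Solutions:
 g(c) = C1 - c^4/4 - 2*c^3/3 - c^2/2 + c*k


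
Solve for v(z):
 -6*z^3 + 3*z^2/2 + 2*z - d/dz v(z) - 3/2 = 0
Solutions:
 v(z) = C1 - 3*z^4/2 + z^3/2 + z^2 - 3*z/2


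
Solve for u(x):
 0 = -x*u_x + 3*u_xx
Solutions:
 u(x) = C1 + C2*erfi(sqrt(6)*x/6)


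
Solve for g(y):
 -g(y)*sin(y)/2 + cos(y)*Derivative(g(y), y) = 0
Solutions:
 g(y) = C1/sqrt(cos(y))


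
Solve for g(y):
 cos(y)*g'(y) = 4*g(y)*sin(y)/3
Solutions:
 g(y) = C1/cos(y)^(4/3)


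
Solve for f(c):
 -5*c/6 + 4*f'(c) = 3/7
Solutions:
 f(c) = C1 + 5*c^2/48 + 3*c/28


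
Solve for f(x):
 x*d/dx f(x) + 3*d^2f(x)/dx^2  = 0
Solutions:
 f(x) = C1 + C2*erf(sqrt(6)*x/6)


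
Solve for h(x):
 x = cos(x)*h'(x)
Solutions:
 h(x) = C1 + Integral(x/cos(x), x)


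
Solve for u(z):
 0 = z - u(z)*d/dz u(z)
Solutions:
 u(z) = -sqrt(C1 + z^2)
 u(z) = sqrt(C1 + z^2)


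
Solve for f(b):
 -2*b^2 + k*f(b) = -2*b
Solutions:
 f(b) = 2*b*(b - 1)/k


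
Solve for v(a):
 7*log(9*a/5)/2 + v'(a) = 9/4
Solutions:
 v(a) = C1 - 7*a*log(a)/2 - 7*a*log(3) + 7*a*log(5)/2 + 23*a/4


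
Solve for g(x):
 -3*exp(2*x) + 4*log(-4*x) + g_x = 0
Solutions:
 g(x) = C1 - 4*x*log(-x) + 4*x*(1 - 2*log(2)) + 3*exp(2*x)/2


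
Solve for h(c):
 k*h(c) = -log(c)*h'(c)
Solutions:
 h(c) = C1*exp(-k*li(c))


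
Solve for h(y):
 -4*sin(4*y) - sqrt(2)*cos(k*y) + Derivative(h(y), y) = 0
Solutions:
 h(y) = C1 - cos(4*y) + sqrt(2)*sin(k*y)/k


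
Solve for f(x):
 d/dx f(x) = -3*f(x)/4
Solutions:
 f(x) = C1*exp(-3*x/4)


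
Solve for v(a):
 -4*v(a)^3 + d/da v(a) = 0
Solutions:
 v(a) = -sqrt(2)*sqrt(-1/(C1 + 4*a))/2
 v(a) = sqrt(2)*sqrt(-1/(C1 + 4*a))/2


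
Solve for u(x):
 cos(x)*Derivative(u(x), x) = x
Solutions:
 u(x) = C1 + Integral(x/cos(x), x)


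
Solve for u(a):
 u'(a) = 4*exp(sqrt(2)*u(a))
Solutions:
 u(a) = sqrt(2)*(2*log(-1/(C1 + 4*a)) - log(2))/4


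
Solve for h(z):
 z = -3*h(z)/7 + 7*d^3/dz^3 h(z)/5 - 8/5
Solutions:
 h(z) = C3*exp(105^(1/3)*z/7) - 7*z/3 + (C1*sin(3^(5/6)*35^(1/3)*z/14) + C2*cos(3^(5/6)*35^(1/3)*z/14))*exp(-105^(1/3)*z/14) - 56/15


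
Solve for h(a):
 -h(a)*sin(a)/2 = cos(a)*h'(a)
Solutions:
 h(a) = C1*sqrt(cos(a))


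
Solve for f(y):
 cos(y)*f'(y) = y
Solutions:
 f(y) = C1 + Integral(y/cos(y), y)


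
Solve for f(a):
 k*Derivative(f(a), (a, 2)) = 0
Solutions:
 f(a) = C1 + C2*a


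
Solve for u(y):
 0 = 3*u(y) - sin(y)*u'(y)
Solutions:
 u(y) = C1*(cos(y) - 1)^(3/2)/(cos(y) + 1)^(3/2)


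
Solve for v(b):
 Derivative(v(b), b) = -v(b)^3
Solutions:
 v(b) = -sqrt(2)*sqrt(-1/(C1 - b))/2
 v(b) = sqrt(2)*sqrt(-1/(C1 - b))/2


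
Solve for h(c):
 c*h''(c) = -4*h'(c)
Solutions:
 h(c) = C1 + C2/c^3


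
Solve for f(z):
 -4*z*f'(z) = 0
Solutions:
 f(z) = C1


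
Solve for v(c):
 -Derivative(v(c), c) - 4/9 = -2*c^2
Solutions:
 v(c) = C1 + 2*c^3/3 - 4*c/9


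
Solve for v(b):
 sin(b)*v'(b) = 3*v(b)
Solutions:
 v(b) = C1*(cos(b) - 1)^(3/2)/(cos(b) + 1)^(3/2)


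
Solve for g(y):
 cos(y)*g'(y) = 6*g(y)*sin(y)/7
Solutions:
 g(y) = C1/cos(y)^(6/7)


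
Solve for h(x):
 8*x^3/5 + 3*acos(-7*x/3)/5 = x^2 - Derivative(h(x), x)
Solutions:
 h(x) = C1 - 2*x^4/5 + x^3/3 - 3*x*acos(-7*x/3)/5 - 3*sqrt(9 - 49*x^2)/35


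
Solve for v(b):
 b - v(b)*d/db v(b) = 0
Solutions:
 v(b) = -sqrt(C1 + b^2)
 v(b) = sqrt(C1 + b^2)


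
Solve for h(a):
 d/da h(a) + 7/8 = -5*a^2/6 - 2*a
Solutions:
 h(a) = C1 - 5*a^3/18 - a^2 - 7*a/8


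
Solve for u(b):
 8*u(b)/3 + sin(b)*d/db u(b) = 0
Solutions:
 u(b) = C1*(cos(b) + 1)^(4/3)/(cos(b) - 1)^(4/3)


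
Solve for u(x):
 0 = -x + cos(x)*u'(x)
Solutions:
 u(x) = C1 + Integral(x/cos(x), x)


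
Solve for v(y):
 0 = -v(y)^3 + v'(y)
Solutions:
 v(y) = -sqrt(2)*sqrt(-1/(C1 + y))/2
 v(y) = sqrt(2)*sqrt(-1/(C1 + y))/2


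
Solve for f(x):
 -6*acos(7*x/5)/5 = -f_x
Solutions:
 f(x) = C1 + 6*x*acos(7*x/5)/5 - 6*sqrt(25 - 49*x^2)/35


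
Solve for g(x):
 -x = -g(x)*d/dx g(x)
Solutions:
 g(x) = -sqrt(C1 + x^2)
 g(x) = sqrt(C1 + x^2)


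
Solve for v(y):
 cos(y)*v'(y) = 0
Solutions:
 v(y) = C1


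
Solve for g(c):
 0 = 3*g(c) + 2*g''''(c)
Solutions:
 g(c) = (C1*sin(6^(1/4)*c/2) + C2*cos(6^(1/4)*c/2))*exp(-6^(1/4)*c/2) + (C3*sin(6^(1/4)*c/2) + C4*cos(6^(1/4)*c/2))*exp(6^(1/4)*c/2)


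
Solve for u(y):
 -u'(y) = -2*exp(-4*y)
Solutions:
 u(y) = C1 - exp(-4*y)/2


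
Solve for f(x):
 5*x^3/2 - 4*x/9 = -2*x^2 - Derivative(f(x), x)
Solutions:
 f(x) = C1 - 5*x^4/8 - 2*x^3/3 + 2*x^2/9


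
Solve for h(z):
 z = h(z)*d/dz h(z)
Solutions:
 h(z) = -sqrt(C1 + z^2)
 h(z) = sqrt(C1 + z^2)


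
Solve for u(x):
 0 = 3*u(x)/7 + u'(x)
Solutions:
 u(x) = C1*exp(-3*x/7)


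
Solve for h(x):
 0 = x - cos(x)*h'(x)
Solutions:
 h(x) = C1 + Integral(x/cos(x), x)


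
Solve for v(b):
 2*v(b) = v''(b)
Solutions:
 v(b) = C1*exp(-sqrt(2)*b) + C2*exp(sqrt(2)*b)


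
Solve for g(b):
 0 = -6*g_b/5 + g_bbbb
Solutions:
 g(b) = C1 + C4*exp(5^(2/3)*6^(1/3)*b/5) + (C2*sin(2^(1/3)*3^(5/6)*5^(2/3)*b/10) + C3*cos(2^(1/3)*3^(5/6)*5^(2/3)*b/10))*exp(-5^(2/3)*6^(1/3)*b/10)


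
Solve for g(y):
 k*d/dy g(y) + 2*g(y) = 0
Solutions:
 g(y) = C1*exp(-2*y/k)


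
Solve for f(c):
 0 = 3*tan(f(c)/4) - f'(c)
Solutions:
 f(c) = -4*asin(C1*exp(3*c/4)) + 4*pi
 f(c) = 4*asin(C1*exp(3*c/4))


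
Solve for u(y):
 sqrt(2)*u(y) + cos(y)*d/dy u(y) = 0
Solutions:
 u(y) = C1*(sin(y) - 1)^(sqrt(2)/2)/(sin(y) + 1)^(sqrt(2)/2)


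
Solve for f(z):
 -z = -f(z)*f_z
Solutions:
 f(z) = -sqrt(C1 + z^2)
 f(z) = sqrt(C1 + z^2)


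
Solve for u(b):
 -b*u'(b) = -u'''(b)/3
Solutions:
 u(b) = C1 + Integral(C2*airyai(3^(1/3)*b) + C3*airybi(3^(1/3)*b), b)


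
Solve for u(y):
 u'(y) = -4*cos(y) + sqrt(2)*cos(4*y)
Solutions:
 u(y) = C1 - 4*sin(y) + sqrt(2)*sin(4*y)/4


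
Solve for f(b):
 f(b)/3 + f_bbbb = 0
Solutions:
 f(b) = (C1*sin(sqrt(2)*3^(3/4)*b/6) + C2*cos(sqrt(2)*3^(3/4)*b/6))*exp(-sqrt(2)*3^(3/4)*b/6) + (C3*sin(sqrt(2)*3^(3/4)*b/6) + C4*cos(sqrt(2)*3^(3/4)*b/6))*exp(sqrt(2)*3^(3/4)*b/6)


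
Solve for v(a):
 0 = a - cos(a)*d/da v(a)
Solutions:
 v(a) = C1 + Integral(a/cos(a), a)


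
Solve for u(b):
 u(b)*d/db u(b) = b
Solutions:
 u(b) = -sqrt(C1 + b^2)
 u(b) = sqrt(C1 + b^2)


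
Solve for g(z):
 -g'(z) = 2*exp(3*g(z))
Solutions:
 g(z) = log((-3^(2/3) - 3*3^(1/6)*I)*(1/(C1 + 2*z))^(1/3)/6)
 g(z) = log((-3^(2/3) + 3*3^(1/6)*I)*(1/(C1 + 2*z))^(1/3)/6)
 g(z) = log(1/(C1 + 6*z))/3


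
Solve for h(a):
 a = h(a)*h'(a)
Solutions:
 h(a) = -sqrt(C1 + a^2)
 h(a) = sqrt(C1 + a^2)


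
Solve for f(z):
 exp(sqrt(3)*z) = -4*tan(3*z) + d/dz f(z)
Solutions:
 f(z) = C1 + sqrt(3)*exp(sqrt(3)*z)/3 - 4*log(cos(3*z))/3


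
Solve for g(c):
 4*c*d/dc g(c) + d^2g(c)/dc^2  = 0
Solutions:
 g(c) = C1 + C2*erf(sqrt(2)*c)


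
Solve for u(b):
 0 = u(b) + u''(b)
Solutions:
 u(b) = C1*sin(b) + C2*cos(b)
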